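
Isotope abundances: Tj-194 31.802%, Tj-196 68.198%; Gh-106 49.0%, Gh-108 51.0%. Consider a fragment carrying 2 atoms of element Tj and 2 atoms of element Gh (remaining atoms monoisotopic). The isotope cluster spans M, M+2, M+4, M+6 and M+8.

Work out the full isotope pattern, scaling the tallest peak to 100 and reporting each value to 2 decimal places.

6.84 : 43.60 : 100.00 : 97.32 : 34.10

Element Tj pattern (n=2): 0.10113672 : 0.43376656 : 0.46509672
Element Gh pattern (n=2): 0.2401 : 0.4998 : 0.2601
Convolve the two distributions (both contribute in 2-u steps):
  M: 0.10113672×0.2401 = 0.024283
  M+2: 0.10113672×0.4998 + 0.43376656×0.2401 = 0.154695
  M+4: 0.10113672×0.2601 + 0.43376656×0.4998 + 0.46509672×0.2401 = 0.354772
  M+6: 0.43376656×0.2601 + 0.46509672×0.4998 = 0.345278
  M+8: 0.46509672×0.2601 = 0.120972
Scale to base peak (0.354772) = 100: 6.84 : 43.60 : 100.00 : 97.32 : 34.10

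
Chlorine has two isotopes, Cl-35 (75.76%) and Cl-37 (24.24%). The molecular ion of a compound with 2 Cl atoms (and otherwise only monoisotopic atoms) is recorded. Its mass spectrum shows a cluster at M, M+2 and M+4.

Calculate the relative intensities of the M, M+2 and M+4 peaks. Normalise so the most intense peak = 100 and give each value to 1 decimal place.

The 2 Cl atoms are independent, so intensities follow the terms of (0.7576 + 0.2424)^2.
P(M) = 0.7576^2 = 0.573958
P(M+2) = 2 × 0.7576^1 × 0.2424^1 = 0.367284
P(M+4) = 0.2424^2 = 0.058758
The M peak is largest (0.573958); scaling to 100 gives 100.0 : 64.0 : 10.2.

100.0 : 64.0 : 10.2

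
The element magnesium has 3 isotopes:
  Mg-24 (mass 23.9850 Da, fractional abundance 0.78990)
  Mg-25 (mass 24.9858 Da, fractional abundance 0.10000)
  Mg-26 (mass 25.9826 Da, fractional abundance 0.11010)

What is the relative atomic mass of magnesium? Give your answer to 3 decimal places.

24.305 Da

Weight each isotope mass by its fractional abundance: 0.78990 × 23.9850 + 0.10000 × 24.9858 + 0.11010 × 25.9826
= 18.94575 + 2.49858 + 2.86068 = 24.30501 Da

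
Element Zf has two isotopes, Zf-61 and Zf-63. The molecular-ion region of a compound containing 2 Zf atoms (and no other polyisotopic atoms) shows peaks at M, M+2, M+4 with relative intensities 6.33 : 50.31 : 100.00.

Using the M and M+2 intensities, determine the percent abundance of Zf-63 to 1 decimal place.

If p is the fraction of Zf that is Zf-61, then I(M+2)/I(M) = [C(2,1)·p^1·(1−p)] / p^2 = 2·(1−p)/p = 50.31/6.33 = 7.9479
(1−p)/p = 7.9479/2 = 3.9739  ⇒  p = 1/(1 + 3.9739) = 0.2010
Zf-61: 20.1%, Zf-63: 79.9%.

79.9%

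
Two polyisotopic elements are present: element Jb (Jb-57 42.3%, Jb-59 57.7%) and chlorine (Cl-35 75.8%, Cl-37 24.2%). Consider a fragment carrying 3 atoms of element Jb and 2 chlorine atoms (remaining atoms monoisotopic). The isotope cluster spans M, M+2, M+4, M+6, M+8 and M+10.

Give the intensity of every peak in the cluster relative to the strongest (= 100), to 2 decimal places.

12.05 : 57.02 : 100.00 : 78.58 : 26.39 : 3.12

Element Jb pattern (n=3): 0.07568697 : 0.3097261 : 0.4224869 : 0.19210003
Chlorine pattern (n=2): 0.574564 : 0.366872 : 0.058564
Convolve the two distributions (both contribute in 2-u steps):
  M: 0.07568697×0.574564 = 0.043487
  M+2: 0.07568697×0.366872 + 0.3097261×0.574564 = 0.205725
  M+4: 0.07568697×0.058564 + 0.3097261×0.366872 + 0.4224869×0.574564 = 0.360808
  M+6: 0.3097261×0.058564 + 0.4224869×0.366872 + 0.19210003×0.574564 = 0.283511
  M+8: 0.4224869×0.058564 + 0.19210003×0.366872 = 0.095219
  M+10: 0.19210003×0.058564 = 0.011250
Scale to base peak (0.360808) = 100: 12.05 : 57.02 : 100.00 : 78.58 : 26.39 : 3.12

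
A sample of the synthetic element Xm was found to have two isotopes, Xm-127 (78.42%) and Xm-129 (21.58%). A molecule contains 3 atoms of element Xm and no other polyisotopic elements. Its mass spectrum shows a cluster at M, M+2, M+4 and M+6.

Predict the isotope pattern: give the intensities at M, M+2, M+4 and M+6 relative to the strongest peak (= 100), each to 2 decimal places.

100.00 : 82.56 : 22.72 : 2.08

The 3 Xm atoms are independent, so intensities follow the terms of (0.7842 + 0.2158)^3.
P(M) = 0.7842^3 = 0.482259
P(M+2) = 3 × 0.7842^2 × 0.2158^1 = 0.398131
P(M+4) = 3 × 0.7842^1 × 0.2158^2 = 0.109560
P(M+6) = 0.2158^3 = 0.010050
The M peak is largest (0.482259); scaling to 100 gives 100.00 : 82.56 : 22.72 : 2.08.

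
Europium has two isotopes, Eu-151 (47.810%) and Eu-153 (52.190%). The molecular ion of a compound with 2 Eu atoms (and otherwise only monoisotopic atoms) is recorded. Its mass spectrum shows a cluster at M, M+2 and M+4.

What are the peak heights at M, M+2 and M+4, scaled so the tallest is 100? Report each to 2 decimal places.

45.80 : 100.00 : 54.58

Expanding (0.47810 + 0.52190)^2:
P(M) = 0.47810^2 = 0.228580
P(M+2) = 2 × 0.47810^1 × 0.52190^1 = 0.499041
P(M+4) = 0.52190^2 = 0.272380
The M+2 peak is largest (0.499041); scaling to 100 gives 45.80 : 100.00 : 54.58.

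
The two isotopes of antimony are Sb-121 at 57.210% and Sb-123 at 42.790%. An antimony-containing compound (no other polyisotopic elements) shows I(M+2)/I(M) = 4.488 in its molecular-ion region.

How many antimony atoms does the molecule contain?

With n Sb atoms, P(M+2)/P(M) = C(n,1)·p^(n−1)q / p^n = n·q/p = n · 0.42790/0.57210.
n = 4.488 × 0.57210/0.42790 = 6.00 ≈ 6

6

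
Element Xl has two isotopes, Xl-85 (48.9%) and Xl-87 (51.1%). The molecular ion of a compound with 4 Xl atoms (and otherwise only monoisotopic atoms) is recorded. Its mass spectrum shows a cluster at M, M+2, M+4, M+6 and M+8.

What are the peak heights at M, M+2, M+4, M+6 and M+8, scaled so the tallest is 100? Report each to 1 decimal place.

Each Xl atom is independently Xl-85 (p = 0.489) or Xl-87 (q = 0.511); the cluster is the binomial expansion (p + q)^4.
P(M) = 0.489^4 = 0.057179
P(M+2) = 4 × 0.489^3 × 0.511^1 = 0.239005
P(M+4) = 6 × 0.489^2 × 0.511^2 = 0.374637
P(M+6) = 4 × 0.489^1 × 0.511^3 = 0.260995
P(M+8) = 0.511^4 = 0.068184
The M+4 peak is largest (0.374637); scaling to 100 gives 15.3 : 63.8 : 100.0 : 69.7 : 18.2.

15.3 : 63.8 : 100.0 : 69.7 : 18.2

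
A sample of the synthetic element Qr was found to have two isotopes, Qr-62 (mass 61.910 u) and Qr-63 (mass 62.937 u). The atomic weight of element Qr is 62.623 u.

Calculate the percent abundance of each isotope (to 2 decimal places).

Qr-62: 30.57%, Qr-63: 69.43%

Let x be the fractional abundance of Qr-62; then Qr-63 has abundance 1 − x.
61.910·x + 62.937·(1 − x) = 62.623
(61.910 − 62.937)·x = 62.623 − 62.937
x = -0.314 / -1.027 = 0.30574 → 30.57% Qr-62, 69.43% Qr-63.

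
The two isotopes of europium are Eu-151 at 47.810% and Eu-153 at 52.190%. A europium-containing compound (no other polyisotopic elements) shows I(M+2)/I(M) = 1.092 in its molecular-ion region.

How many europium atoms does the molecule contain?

1

The M+2/M ratio from n Eu atoms is n · q/p = n · 0.52190/0.47810.
n = 1.092 × 0.47810/0.52190 = 1.00 ≈ 1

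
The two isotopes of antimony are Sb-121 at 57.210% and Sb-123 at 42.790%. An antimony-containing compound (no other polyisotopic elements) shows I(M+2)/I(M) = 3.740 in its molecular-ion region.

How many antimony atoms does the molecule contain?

5

For n independent Sb atoms, I(M+2)/I(M) = n · (abundance Sb-123) / (abundance Sb-121) = n · 0.42790/0.57210.
n = 3.740 × 0.57210/0.42790 = 5.00 ≈ 5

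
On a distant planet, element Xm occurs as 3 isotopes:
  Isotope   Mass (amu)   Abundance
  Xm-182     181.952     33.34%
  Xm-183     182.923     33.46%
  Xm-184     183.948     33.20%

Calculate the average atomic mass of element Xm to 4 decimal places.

182.9396 amu

Weight each isotope mass by its fractional abundance: 0.3334 × 181.952 + 0.3346 × 182.923 + 0.3320 × 183.948
= 60.66280 + 61.20604 + 61.07074 = 182.93958 amu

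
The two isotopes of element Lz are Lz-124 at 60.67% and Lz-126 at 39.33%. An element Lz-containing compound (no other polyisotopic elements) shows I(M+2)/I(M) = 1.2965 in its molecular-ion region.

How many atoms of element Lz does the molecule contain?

The M+2/M ratio from n Lz atoms is n · q/p = n · 0.3933/0.6067.
n = 1.2965 × 0.6067/0.3933 = 2.00 ≈ 2

2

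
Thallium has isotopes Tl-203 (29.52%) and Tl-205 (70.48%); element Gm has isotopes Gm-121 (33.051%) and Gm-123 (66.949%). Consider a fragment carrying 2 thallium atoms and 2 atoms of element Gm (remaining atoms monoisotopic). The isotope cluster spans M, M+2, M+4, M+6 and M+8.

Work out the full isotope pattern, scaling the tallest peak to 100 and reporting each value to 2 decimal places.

2.34 : 20.68 : 68.29 : 100.00 : 54.79

Thallium pattern (n=2): 0.08714304 : 0.41611392 : 0.49674304
Element Gm pattern (n=2): 0.10923686 : 0.44254628 : 0.44821686
Convolve the two distributions (both contribute in 2-u steps):
  M: 0.08714304×0.10923686 = 0.009519
  M+2: 0.08714304×0.44254628 + 0.41611392×0.10923686 = 0.084020
  M+4: 0.08714304×0.44821686 + 0.41611392×0.44254628 + 0.49674304×0.10923686 = 0.277471
  M+6: 0.41611392×0.44821686 + 0.49674304×0.44254628 = 0.406341
  M+8: 0.49674304×0.44821686 = 0.222649
Scale to base peak (0.406341) = 100: 2.34 : 20.68 : 68.29 : 100.00 : 54.79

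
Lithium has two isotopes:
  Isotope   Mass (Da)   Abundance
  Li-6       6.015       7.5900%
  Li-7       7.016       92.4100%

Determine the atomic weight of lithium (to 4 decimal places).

The abundance-weighted mean is 0.075900 × 6.015 + 0.924100 × 7.016
= 0.45654 + 6.48349 = 6.94003 Da

6.9400 Da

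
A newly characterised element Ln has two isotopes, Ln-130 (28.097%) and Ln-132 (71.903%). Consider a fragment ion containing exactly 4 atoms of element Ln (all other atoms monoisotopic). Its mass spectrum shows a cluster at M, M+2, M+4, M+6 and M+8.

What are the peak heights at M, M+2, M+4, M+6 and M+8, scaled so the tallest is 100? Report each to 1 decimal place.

Expanding (0.28097 + 0.71903)^4:
P(M) = 0.28097^4 = 0.006232
P(M+2) = 4 × 0.28097^3 × 0.71903^1 = 0.063795
P(M+4) = 6 × 0.28097^2 × 0.71903^2 = 0.244887
P(M+6) = 4 × 0.28097^1 × 0.71903^3 = 0.417793
P(M+8) = 0.71903^4 = 0.267293
The M+6 peak is largest (0.417793); scaling to 100 gives 1.5 : 15.3 : 58.6 : 100.0 : 64.0.

1.5 : 15.3 : 58.6 : 100.0 : 64.0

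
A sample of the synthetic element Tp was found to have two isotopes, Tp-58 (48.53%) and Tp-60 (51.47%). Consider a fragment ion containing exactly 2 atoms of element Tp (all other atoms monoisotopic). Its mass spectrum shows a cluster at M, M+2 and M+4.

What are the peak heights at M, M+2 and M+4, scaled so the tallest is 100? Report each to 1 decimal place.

47.1 : 100.0 : 53.0

Expanding (0.4853 + 0.5147)^2:
P(M) = 0.4853^2 = 0.235516
P(M+2) = 2 × 0.4853^1 × 0.5147^1 = 0.499568
P(M+4) = 0.5147^2 = 0.264916
The M+2 peak is largest (0.499568); scaling to 100 gives 47.1 : 100.0 : 53.0.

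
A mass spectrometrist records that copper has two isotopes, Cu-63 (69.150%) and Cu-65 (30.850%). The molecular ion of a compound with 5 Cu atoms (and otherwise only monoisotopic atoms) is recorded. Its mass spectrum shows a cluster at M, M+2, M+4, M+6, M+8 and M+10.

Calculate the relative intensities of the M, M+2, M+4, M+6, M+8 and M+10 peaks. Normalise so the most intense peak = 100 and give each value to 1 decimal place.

44.8 : 100.0 : 89.2 : 39.8 : 8.9 : 0.8

Expanding (0.69150 + 0.30850)^5:
P(M) = 0.69150^5 = 0.158111
P(M+2) = 5 × 0.69150^4 × 0.30850^1 = 0.352691
P(M+4) = 10 × 0.69150^3 × 0.30850^2 = 0.314693
P(M+6) = 10 × 0.69150^2 × 0.30850^3 = 0.140394
P(M+8) = 5 × 0.69150^1 × 0.30850^4 = 0.031317
P(M+10) = 0.30850^5 = 0.002794
The M+2 peak is largest (0.352691); scaling to 100 gives 44.8 : 100.0 : 89.2 : 39.8 : 8.9 : 0.8.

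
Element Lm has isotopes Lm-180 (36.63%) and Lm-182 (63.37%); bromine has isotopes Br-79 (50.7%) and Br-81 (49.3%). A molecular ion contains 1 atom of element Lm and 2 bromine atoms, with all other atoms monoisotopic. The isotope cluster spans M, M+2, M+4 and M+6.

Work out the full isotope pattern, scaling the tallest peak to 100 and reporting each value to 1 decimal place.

Element Lm pattern (n=1): 0.3663 : 0.6337
Bromine pattern (n=2): 0.257049 : 0.499902 : 0.243049
Convolve the two distributions (both contribute in 2-u steps):
  M: 0.3663×0.257049 = 0.094157
  M+2: 0.3663×0.499902 + 0.6337×0.257049 = 0.346006
  M+4: 0.3663×0.243049 + 0.6337×0.499902 = 0.405817
  M+6: 0.6337×0.243049 = 0.154020
Scale to base peak (0.405817) = 100: 23.2 : 85.3 : 100.0 : 38.0

23.2 : 85.3 : 100.0 : 38.0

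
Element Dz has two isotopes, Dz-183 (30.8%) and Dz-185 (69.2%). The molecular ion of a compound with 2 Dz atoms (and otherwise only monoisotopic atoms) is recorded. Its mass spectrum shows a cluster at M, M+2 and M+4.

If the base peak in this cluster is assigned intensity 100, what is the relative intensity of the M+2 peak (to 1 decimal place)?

Term probabilities: M 0.0949, M+2 0.4263, M+4 0.4789. Base peak = M+4.
P(M+4) = C(2,2) × 0.308^0 × 0.692^2 = 1 × 1.0000 × 0.478864 = 0.478864 (base)
P(M+2) = C(2,1) × 0.308^1 × 0.692^1 = 2 × 0.3080 × 0.6920 = 0.426272
Relative intensity = 0.426272 / 0.478864 × 100 = 89.0

89.0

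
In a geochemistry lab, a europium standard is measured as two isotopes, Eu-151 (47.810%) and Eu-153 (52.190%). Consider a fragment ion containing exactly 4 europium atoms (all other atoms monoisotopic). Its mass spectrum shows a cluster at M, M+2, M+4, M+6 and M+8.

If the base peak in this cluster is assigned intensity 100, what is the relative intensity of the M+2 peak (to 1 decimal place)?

Binomial terms of (0.47810 + 0.52190)^4: M 0.0522, M+2 0.2281, M+4 0.3736, M+6 0.2719, M+8 0.0742 → M+4 is the base peak.
P(M+4) = C(4,2) × 0.47810^2 × 0.52190^2 = 6 × 0.22857961 × 0.27237961 = 0.373563 (base)
P(M+2) = C(4,1) × 0.47810^3 × 0.52190^1 = 4 × 0.10928391 × 0.5219 = 0.228141
Relative intensity = 0.228141 / 0.373563 × 100 = 61.1

61.1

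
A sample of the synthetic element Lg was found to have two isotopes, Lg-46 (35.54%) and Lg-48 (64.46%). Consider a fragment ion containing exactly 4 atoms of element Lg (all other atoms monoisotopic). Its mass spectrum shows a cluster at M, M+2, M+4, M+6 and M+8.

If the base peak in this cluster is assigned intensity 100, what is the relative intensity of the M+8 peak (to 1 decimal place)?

Binomial terms of (0.3554 + 0.6446)^4: M 0.0160, M+2 0.1157, M+4 0.3149, M+6 0.3808, M+8 0.1726 → M+6 is the base peak.
P(M+6) = C(4,3) × 0.3554^1 × 0.6446^3 = 4 × 0.3554 × 0.2678372 = 0.380757 (base)
P(M+8) = C(4,4) × 0.3554^0 × 0.6446^4 = 1 × 1.0000 × 0.17264786 = 0.172648
Relative intensity = 0.172648 / 0.380757 × 100 = 45.3

45.3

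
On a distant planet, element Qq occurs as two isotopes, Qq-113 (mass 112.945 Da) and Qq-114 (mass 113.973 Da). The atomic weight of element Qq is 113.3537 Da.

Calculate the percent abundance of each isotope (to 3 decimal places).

Qq-113: 60.243%, Qq-114: 39.757%

Let x be the fractional abundance of Qq-113; then Qq-114 has abundance 1 − x.
112.945·x + 113.973·(1 − x) = 113.3537
(112.945 − 113.973)·x = 113.3537 − 113.973
x = -0.6193 / -1.028 = 0.60243 → 60.243% Qq-113, 39.757% Qq-114.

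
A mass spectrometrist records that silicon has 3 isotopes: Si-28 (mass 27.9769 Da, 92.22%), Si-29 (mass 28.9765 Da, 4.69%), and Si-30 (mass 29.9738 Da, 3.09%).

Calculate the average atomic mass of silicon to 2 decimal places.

Ar = Σ fᵢ·mᵢ = 0.9222 × 27.9769 + 0.0469 × 28.9765 + 0.0309 × 29.9738
= 25.80030 + 1.35900 + 0.92619 = 28.08549 Da

28.09 Da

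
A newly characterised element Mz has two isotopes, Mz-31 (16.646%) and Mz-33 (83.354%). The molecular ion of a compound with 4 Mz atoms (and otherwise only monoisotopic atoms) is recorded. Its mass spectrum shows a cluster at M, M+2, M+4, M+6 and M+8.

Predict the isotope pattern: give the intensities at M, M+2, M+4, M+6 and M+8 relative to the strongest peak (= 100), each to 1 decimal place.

The 4 Mz atoms are independent, so intensities follow the terms of (0.16646 + 0.83354)^4.
P(M) = 0.16646^4 = 0.000768
P(M+2) = 4 × 0.16646^3 × 0.83354^1 = 0.015379
P(M+4) = 6 × 0.16646^2 × 0.83354^2 = 0.115511
P(M+6) = 4 × 0.16646^1 × 0.83354^3 = 0.385611
P(M+8) = 0.83354^4 = 0.482732
The M+8 peak is largest (0.482732); scaling to 100 gives 0.2 : 3.2 : 23.9 : 79.9 : 100.0.

0.2 : 3.2 : 23.9 : 79.9 : 100.0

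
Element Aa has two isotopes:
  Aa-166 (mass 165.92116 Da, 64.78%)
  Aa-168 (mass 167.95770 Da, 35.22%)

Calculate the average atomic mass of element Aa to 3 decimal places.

166.638 Da

Weight each isotope mass by its fractional abundance: 0.6478 × 165.92116 + 0.3522 × 167.95770
= 107.483727 + 59.154702 = 166.638429 Da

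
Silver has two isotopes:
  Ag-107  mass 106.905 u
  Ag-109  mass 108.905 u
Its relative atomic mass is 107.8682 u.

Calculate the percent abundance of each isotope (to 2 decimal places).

Ag-107: 51.84%, Ag-109: 48.16%

Let x be the fractional abundance of Ag-107; then Ag-109 has abundance 1 − x.
106.905·x + 108.905·(1 − x) = 107.8682
(106.905 − 108.905)·x = 107.8682 − 108.905
x = -1.0368 / -2.000 = 0.51840 → 51.84% Ag-107, 48.16% Ag-109.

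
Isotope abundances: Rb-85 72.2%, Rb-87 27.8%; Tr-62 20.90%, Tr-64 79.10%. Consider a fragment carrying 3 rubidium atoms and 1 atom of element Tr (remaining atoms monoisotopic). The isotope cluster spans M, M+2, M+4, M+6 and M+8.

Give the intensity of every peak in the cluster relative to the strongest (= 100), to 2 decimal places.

Rubidium pattern (n=3): 0.37636705 : 0.43475086 : 0.16739714 : 0.02148495
Element Tr pattern (n=1): 0.2090 : 0.7910
Convolve the two distributions (both contribute in 2-u steps):
  M: 0.37636705×0.2090 = 0.078661
  M+2: 0.37636705×0.7910 + 0.43475086×0.2090 = 0.388569
  M+4: 0.43475086×0.7910 + 0.16739714×0.2090 = 0.378874
  M+6: 0.16739714×0.7910 + 0.02148495×0.2090 = 0.136901
  M+8: 0.02148495×0.7910 = 0.016995
Scale to base peak (0.388569) = 100: 20.24 : 100.00 : 97.50 : 35.23 : 4.37

20.24 : 100.00 : 97.50 : 35.23 : 4.37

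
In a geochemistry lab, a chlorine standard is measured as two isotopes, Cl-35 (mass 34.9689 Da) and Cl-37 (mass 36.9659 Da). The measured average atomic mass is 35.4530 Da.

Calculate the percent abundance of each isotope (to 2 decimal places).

Writing the weighted mean with unknown fraction x of Cl-35:
34.9689·x + 36.9659·(1 − x) = 35.4530
(34.9689 − 36.9659)·x = 35.4530 − 36.9659
x = -1.5129 / -1.9970 = 0.75759 → 75.76% Cl-35, 24.24% Cl-37.

Cl-35: 75.76%, Cl-37: 24.24%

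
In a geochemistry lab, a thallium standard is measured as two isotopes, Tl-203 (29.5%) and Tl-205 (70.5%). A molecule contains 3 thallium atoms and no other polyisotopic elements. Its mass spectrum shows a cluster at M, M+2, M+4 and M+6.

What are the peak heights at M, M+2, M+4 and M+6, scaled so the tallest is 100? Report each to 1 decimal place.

Each Tl atom is independently Tl-203 (p = 0.295) or Tl-205 (q = 0.705); the cluster is the binomial expansion (p + q)^3.
P(M) = 0.295^3 = 0.025672
P(M+2) = 3 × 0.295^2 × 0.705^1 = 0.184058
P(M+4) = 3 × 0.295^1 × 0.705^2 = 0.439867
P(M+6) = 0.705^3 = 0.350403
The M+4 peak is largest (0.439867); scaling to 100 gives 5.8 : 41.8 : 100.0 : 79.7.

5.8 : 41.8 : 100.0 : 79.7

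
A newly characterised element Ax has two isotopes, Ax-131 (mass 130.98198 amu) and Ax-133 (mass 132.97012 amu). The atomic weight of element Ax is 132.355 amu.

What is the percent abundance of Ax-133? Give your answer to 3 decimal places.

With x = fraction of Ax-131 (so Ax-133 is 1 − x):
130.98198·x + 132.97012·(1 − x) = 132.355
(130.98198 − 132.97012)·x = 132.355 − 132.97012
x = -0.61512 / -1.98814 = 0.30939 → 30.939% Ax-131, 69.061% Ax-133.

69.061%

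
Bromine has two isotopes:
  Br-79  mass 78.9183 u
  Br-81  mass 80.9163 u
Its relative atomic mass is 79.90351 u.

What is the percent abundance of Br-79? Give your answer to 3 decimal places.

With x = fraction of Br-79 (so Br-81 is 1 − x):
78.9183·x + 80.9163·(1 − x) = 79.90351
(78.9183 − 80.9163)·x = 79.90351 − 80.9163
x = -1.01279 / -1.9980 = 0.50690 → 50.690% Br-79, 49.310% Br-81.

50.690%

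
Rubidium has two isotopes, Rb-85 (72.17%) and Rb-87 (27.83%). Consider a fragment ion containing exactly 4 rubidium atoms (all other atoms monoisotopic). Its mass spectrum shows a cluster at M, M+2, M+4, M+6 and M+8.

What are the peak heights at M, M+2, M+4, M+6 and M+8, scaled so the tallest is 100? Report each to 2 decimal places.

64.83 : 100.00 : 57.84 : 14.87 : 1.43

Expanding (0.7217 + 0.2783)^4:
P(M) = 0.7217^4 = 0.271286
P(M+2) = 4 × 0.7217^3 × 0.2783^1 = 0.418450
P(M+4) = 6 × 0.7217^2 × 0.2783^2 = 0.242042
P(M+6) = 4 × 0.7217^1 × 0.2783^3 = 0.062224
P(M+8) = 0.2783^4 = 0.005999
The M+2 peak is largest (0.418450); scaling to 100 gives 64.83 : 100.00 : 57.84 : 14.87 : 1.43.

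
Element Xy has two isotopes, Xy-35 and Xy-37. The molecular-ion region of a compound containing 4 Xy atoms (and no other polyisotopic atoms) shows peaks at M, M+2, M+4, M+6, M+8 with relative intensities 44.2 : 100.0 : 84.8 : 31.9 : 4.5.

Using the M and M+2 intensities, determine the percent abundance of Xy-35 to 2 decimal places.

Write p for the Xy-35 fraction. I(M+2)/I(M) = [C(4,1)·p^3·(1−p)] / p^4 = 4·(1−p)/p = 100.0/44.2 = 2.2624
(1−p)/p = 2.2624/4 = 0.5656  ⇒  p = 1/(1 + 0.5656) = 0.6387
Xy-35: 63.87%, Xy-37: 36.13%.

63.87%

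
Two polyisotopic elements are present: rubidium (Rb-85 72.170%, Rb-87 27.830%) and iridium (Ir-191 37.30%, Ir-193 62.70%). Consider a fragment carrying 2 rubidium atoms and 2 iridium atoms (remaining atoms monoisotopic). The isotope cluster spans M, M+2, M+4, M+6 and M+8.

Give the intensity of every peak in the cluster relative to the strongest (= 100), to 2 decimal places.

17.96 : 74.24 : 100.00 : 48.12 : 7.55

Rubidium pattern (n=2): 0.52085089 : 0.40169822 : 0.07745089
Iridium pattern (n=2): 0.139129 : 0.467742 : 0.393129
Convolve the two distributions (both contribute in 2-u steps):
  M: 0.52085089×0.139129 = 0.072465
  M+2: 0.52085089×0.467742 + 0.40169822×0.139129 = 0.299512
  M+4: 0.52085089×0.393129 + 0.40169822×0.467742 + 0.07745089×0.139129 = 0.403428
  M+6: 0.40169822×0.393129 + 0.07745089×0.467742 = 0.194146
  M+8: 0.07745089×0.393129 = 0.030448
Scale to base peak (0.403428) = 100: 17.96 : 74.24 : 100.00 : 48.12 : 7.55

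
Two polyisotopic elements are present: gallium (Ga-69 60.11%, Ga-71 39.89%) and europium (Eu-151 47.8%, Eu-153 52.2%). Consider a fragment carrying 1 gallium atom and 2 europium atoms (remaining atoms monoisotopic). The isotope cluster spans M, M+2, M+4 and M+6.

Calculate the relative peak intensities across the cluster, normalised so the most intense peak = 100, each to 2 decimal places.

35.12 : 100.00 : 92.78 : 27.79

Gallium pattern (n=1): 0.6011 : 0.3989
Europium pattern (n=2): 0.228484 : 0.499032 : 0.272484
Convolve the two distributions (both contribute in 2-u steps):
  M: 0.6011×0.228484 = 0.137342
  M+2: 0.6011×0.499032 + 0.3989×0.228484 = 0.391110
  M+4: 0.6011×0.272484 + 0.3989×0.499032 = 0.362854
  M+6: 0.3989×0.272484 = 0.108694
Scale to base peak (0.391110) = 100: 35.12 : 100.00 : 92.78 : 27.79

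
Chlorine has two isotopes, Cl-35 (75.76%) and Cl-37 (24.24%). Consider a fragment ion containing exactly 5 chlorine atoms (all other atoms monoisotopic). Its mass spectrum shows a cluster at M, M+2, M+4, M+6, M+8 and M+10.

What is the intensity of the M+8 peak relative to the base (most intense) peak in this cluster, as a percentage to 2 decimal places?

3.28%

Term probabilities: M 0.2496, M+2 0.3993, M+4 0.2555, M+6 0.0817, M+8 0.0131, M+10 0.0008. Base peak = M+2.
P(M+2) = C(5,1) × 0.7576^4 × 0.2424^1 = 5 × 0.32942751 × 0.2424 = 0.399266 (base)
P(M+8) = C(5,4) × 0.7576^1 × 0.2424^4 = 5 × 0.7576 × 0.00345247 = 0.013078
Relative intensity = 0.013078 / 0.399266 × 100 = 3.28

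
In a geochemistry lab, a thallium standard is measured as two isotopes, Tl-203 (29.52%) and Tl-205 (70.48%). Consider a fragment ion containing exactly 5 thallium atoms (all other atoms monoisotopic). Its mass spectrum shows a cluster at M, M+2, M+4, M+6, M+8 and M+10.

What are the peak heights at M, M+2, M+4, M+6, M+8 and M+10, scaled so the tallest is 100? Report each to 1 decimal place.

Each Tl atom is independently Tl-203 (p = 0.2952) or Tl-205 (q = 0.7048); the cluster is the binomial expansion (p + q)^5.
P(M) = 0.2952^5 = 0.002242
P(M+2) = 5 × 0.2952^4 × 0.7048^1 = 0.026761
P(M+4) = 10 × 0.2952^3 × 0.7048^2 = 0.127785
P(M+6) = 10 × 0.2952^2 × 0.7048^3 = 0.305092
P(M+8) = 5 × 0.2952^1 × 0.7048^4 = 0.364208
P(M+10) = 0.7048^5 = 0.173912
The M+8 peak is largest (0.364208); scaling to 100 gives 0.6 : 7.3 : 35.1 : 83.8 : 100.0 : 47.8.

0.6 : 7.3 : 35.1 : 83.8 : 100.0 : 47.8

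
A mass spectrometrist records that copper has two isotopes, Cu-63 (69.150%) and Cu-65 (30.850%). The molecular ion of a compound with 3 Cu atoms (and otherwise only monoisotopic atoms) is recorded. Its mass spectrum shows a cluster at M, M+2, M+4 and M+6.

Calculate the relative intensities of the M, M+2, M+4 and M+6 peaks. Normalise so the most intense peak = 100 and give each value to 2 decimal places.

The 3 Cu atoms are independent, so intensities follow the terms of (0.69150 + 0.30850)^3.
P(M) = 0.69150^3 = 0.330656
P(M+2) = 3 × 0.69150^2 × 0.30850^1 = 0.442548
P(M+4) = 3 × 0.69150^1 × 0.30850^2 = 0.197435
P(M+6) = 0.30850^3 = 0.029361
The M+2 peak is largest (0.442548); scaling to 100 gives 74.72 : 100.00 : 44.61 : 6.63.

74.72 : 100.00 : 44.61 : 6.63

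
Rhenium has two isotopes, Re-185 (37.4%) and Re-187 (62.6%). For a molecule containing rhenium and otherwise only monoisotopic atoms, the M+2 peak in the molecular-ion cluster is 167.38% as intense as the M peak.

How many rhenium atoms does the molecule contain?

The M+2/M ratio from n Re atoms is n · q/p = n · 0.626/0.374.
n = 1.6738 × 0.374/0.626 = 1.00 ≈ 1

1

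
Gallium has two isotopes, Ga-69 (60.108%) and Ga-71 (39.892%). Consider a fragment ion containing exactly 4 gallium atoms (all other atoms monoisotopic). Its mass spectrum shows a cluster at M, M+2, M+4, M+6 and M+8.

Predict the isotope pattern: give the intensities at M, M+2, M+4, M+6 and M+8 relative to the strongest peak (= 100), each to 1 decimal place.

37.7 : 100.0 : 99.6 : 44.0 : 7.3

Each Ga atom is independently Ga-69 (p = 0.60108) or Ga-71 (q = 0.39892); the cluster is the binomial expansion (p + q)^4.
P(M) = 0.60108^4 = 0.130536
P(M+2) = 4 × 0.60108^3 × 0.39892^1 = 0.346531
P(M+4) = 6 × 0.60108^2 × 0.39892^2 = 0.344975
P(M+6) = 4 × 0.60108^1 × 0.39892^3 = 0.152633
P(M+8) = 0.39892^4 = 0.025325
The M+2 peak is largest (0.346531); scaling to 100 gives 37.7 : 100.0 : 99.6 : 44.0 : 7.3.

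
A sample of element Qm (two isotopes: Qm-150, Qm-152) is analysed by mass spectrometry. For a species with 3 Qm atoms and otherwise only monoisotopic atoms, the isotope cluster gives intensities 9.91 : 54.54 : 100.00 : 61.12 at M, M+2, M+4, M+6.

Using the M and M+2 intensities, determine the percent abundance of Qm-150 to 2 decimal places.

35.28%

Let p = fractional abundance of Qm-150. I(M+2)/I(M) = [C(3,1)·p^2·(1−p)] / p^3 = 3·(1−p)/p = 54.54/9.91 = 5.5035
(1−p)/p = 5.5035/3 = 1.8345  ⇒  p = 1/(1 + 1.8345) = 0.3528
Qm-150: 35.28%, Qm-152: 64.72%.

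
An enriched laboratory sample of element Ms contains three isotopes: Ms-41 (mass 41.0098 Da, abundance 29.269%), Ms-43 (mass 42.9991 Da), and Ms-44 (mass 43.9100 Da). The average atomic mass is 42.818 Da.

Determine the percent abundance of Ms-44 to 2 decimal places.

Let x and y be the fractions of Ms-43 and Ms-44. Then x + y = 1 − 0.29269 = 0.70731 and 42.9991x + 43.9100y = 42.818 − 0.29269×41.0098 = 30.814841638.
Substituting: 42.9991x + 43.9100(0.70731 − x) = 30.814841638
(42.9991 − 43.9100)x = -0.243140462  ⇒  x = 0.26692, y = 0.44039
Ms-43: 26.69%, Ms-44: 44.04%.

44.04%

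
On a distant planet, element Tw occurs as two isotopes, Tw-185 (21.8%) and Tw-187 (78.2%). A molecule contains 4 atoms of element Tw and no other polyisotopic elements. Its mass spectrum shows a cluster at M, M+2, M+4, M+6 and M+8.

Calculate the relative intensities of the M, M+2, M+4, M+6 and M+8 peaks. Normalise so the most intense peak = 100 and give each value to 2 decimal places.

0.54 : 7.77 : 41.82 : 100.00 : 89.68

The 4 Tw atoms are independent, so intensities follow the terms of (0.218 + 0.782)^4.
P(M) = 0.218^4 = 0.002259
P(M+2) = 4 × 0.218^3 × 0.782^1 = 0.032407
P(M+4) = 6 × 0.218^2 × 0.782^2 = 0.174372
P(M+6) = 4 × 0.218^1 × 0.782^3 = 0.417001
P(M+8) = 0.782^4 = 0.373962
The M+6 peak is largest (0.417001); scaling to 100 gives 0.54 : 7.77 : 41.82 : 100.00 : 89.68.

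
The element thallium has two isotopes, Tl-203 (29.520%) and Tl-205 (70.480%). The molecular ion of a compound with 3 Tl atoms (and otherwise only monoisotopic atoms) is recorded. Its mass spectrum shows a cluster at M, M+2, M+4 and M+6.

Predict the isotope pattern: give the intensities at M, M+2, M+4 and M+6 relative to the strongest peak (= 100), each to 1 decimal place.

The 3 Tl atoms are independent, so intensities follow the terms of (0.29520 + 0.70480)^3.
P(M) = 0.29520^3 = 0.025725
P(M+2) = 3 × 0.29520^2 × 0.70480^1 = 0.184255
P(M+4) = 3 × 0.29520^1 × 0.70480^2 = 0.439916
P(M+6) = 0.70480^3 = 0.350104
The M+4 peak is largest (0.439916); scaling to 100 gives 5.8 : 41.9 : 100.0 : 79.6.

5.8 : 41.9 : 100.0 : 79.6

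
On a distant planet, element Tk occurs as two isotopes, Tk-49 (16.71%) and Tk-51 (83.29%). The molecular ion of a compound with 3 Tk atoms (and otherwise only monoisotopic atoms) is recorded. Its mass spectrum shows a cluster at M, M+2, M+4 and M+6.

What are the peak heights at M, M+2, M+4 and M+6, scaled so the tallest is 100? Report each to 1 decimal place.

The 3 Tk atoms are independent, so intensities follow the terms of (0.1671 + 0.8329)^3.
P(M) = 0.1671^3 = 0.004666
P(M+2) = 3 × 0.1671^2 × 0.8329^1 = 0.069770
P(M+4) = 3 × 0.1671^1 × 0.8329^2 = 0.347763
P(M+6) = 0.8329^3 = 0.577801
The M+6 peak is largest (0.577801); scaling to 100 gives 0.8 : 12.1 : 60.2 : 100.0.

0.8 : 12.1 : 60.2 : 100.0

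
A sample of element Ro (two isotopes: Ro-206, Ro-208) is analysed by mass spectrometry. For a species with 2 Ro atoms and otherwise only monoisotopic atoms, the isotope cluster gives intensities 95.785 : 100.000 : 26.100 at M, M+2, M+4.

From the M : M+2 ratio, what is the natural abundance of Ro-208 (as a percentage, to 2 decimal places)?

Write p for the Ro-206 fraction. I(M+2)/I(M) = [C(2,1)·p^1·(1−p)] / p^2 = 2·(1−p)/p = 100.000/95.785 = 1.0440
(1−p)/p = 1.0440/2 = 0.5220  ⇒  p = 1/(1 + 0.5220) = 0.6570
Ro-206: 65.70%, Ro-208: 34.30%.

34.30%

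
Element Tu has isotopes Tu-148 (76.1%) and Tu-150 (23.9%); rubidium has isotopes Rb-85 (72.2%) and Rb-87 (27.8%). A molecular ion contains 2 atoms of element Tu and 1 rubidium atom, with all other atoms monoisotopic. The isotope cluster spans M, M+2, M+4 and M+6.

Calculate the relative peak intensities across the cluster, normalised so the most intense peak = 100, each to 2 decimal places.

Element Tu pattern (n=2): 0.579121 : 0.363758 : 0.057121
Rubidium pattern (n=1): 0.7220 : 0.2780
Convolve the two distributions (both contribute in 2-u steps):
  M: 0.579121×0.7220 = 0.418125
  M+2: 0.579121×0.2780 + 0.363758×0.7220 = 0.423629
  M+4: 0.363758×0.2780 + 0.057121×0.7220 = 0.142366
  M+6: 0.057121×0.2780 = 0.015880
Scale to base peak (0.423629) = 100: 98.70 : 100.00 : 33.61 : 3.75

98.70 : 100.00 : 33.61 : 3.75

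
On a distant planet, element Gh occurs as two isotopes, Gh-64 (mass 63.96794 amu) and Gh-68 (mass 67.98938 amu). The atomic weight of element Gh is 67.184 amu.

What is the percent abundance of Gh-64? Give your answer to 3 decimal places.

Writing the weighted mean with unknown fraction x of Gh-64:
63.96794·x + 67.98938·(1 − x) = 67.184
(63.96794 − 67.98938)·x = 67.184 − 67.98938
x = -0.80538 / -4.02144 = 0.20027 → 20.027% Gh-64, 79.973% Gh-68.

20.027%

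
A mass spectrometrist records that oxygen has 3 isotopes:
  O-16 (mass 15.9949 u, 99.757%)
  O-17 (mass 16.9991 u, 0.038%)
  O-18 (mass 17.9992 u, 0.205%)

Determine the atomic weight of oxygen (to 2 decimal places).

The abundance-weighted mean is 0.99757 × 15.9949 + 0.00038 × 16.9991 + 0.00205 × 17.9992
= 15.95603 + 0.00646 + 0.03690 = 15.99939 u

16.00 u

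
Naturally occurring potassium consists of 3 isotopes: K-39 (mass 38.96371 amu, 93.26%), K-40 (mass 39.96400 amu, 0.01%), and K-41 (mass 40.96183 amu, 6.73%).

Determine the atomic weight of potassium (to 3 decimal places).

39.098 amu

Average mass = Σ (abundance × isotope mass) = 0.9326 × 38.96371 + 0.0001 × 39.96400 + 0.0673 × 40.96183
= 36.337556 + 0.003996 + 2.756731 = 39.098283 amu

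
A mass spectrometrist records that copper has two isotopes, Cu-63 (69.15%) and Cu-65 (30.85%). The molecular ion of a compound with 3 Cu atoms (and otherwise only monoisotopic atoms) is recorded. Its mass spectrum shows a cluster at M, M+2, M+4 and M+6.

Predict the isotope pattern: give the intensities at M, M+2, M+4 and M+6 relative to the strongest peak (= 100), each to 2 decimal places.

Expanding (0.6915 + 0.3085)^3:
P(M) = 0.6915^3 = 0.330656
P(M+2) = 3 × 0.6915^2 × 0.3085^1 = 0.442548
P(M+4) = 3 × 0.6915^1 × 0.3085^2 = 0.197435
P(M+6) = 0.3085^3 = 0.029361
The M+2 peak is largest (0.442548); scaling to 100 gives 74.72 : 100.00 : 44.61 : 6.63.

74.72 : 100.00 : 44.61 : 6.63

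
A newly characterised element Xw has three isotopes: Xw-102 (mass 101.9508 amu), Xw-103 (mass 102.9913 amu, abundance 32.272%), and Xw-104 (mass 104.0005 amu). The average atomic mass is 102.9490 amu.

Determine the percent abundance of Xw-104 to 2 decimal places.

Let x and y be the fractions of Xw-102 and Xw-104. Then x + y = 1 − 0.32272 = 0.67728 and 101.9508x + 104.0005y = 102.9490 − 0.32272×102.9913 = 69.711647664.
Substituting: 101.9508x + 104.0005(0.67728 − x) = 69.711647664
(101.9508 − 104.0005)x = -0.725810976  ⇒  x = 0.35411, y = 0.32317
Xw-102: 35.41%, Xw-104: 32.32%.

32.32%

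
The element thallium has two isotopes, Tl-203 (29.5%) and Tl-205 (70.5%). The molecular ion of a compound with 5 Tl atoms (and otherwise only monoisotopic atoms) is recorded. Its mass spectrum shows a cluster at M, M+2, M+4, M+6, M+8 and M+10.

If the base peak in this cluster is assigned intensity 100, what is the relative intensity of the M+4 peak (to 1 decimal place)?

35.0

(0.295 + 0.705)^5 gives M 0.0022, M+2 0.0267, M+4 0.1276, M+6 0.3049, M+8 0.3644, M+10 0.1742; the largest is M+8.
P(M+8) = C(5,4) × 0.295^1 × 0.705^4 = 5 × 0.2950 × 0.24703385 = 0.364375 (base)
P(M+4) = C(5,2) × 0.295^3 × 0.705^2 = 10 × 0.02567237 × 0.497025 = 0.127598
Relative intensity = 0.127598 / 0.364375 × 100 = 35.0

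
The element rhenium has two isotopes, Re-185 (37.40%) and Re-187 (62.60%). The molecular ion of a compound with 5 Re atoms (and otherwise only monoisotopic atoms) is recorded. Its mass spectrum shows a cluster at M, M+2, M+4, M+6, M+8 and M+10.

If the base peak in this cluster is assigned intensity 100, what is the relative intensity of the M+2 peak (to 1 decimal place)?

17.8

Binomial terms of (0.3740 + 0.6260)^5: M 0.0073, M+2 0.0612, M+4 0.2050, M+6 0.3431, M+8 0.2872, M+10 0.0961 → M+6 is the base peak.
P(M+6) = C(5,3) × 0.3740^2 × 0.6260^3 = 10 × 0.139876 × 0.24531438 = 0.343136 (base)
P(M+2) = C(5,1) × 0.3740^4 × 0.6260^1 = 5 × 0.0195653 × 0.6260 = 0.061239
Relative intensity = 0.061239 / 0.343136 × 100 = 17.8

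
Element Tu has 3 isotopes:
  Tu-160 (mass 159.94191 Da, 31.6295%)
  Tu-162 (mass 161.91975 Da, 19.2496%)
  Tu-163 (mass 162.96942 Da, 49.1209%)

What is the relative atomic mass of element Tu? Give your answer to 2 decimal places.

Ar = Σ fᵢ·mᵢ = 0.316295 × 159.94191 + 0.192496 × 161.91975 + 0.491209 × 162.96942
= 50.588826 + 31.168904 + 80.052046 = 161.809776 Da

161.81 Da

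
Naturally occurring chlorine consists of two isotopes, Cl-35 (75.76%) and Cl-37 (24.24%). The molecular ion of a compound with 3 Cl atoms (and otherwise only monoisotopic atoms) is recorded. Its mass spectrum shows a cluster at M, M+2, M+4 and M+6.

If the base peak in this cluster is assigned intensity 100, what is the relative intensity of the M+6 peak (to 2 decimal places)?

Binomial terms of (0.7576 + 0.2424)^3: M 0.4348, M+2 0.4174, M+4 0.1335, M+6 0.0142 → M is the base peak.
P(M) = C(3,0) × 0.7576^3 × 0.2424^0 = 1 × 0.4348304 × 1.0000 = 0.434830 (base)
P(M+6) = C(3,3) × 0.7576^0 × 0.2424^3 = 1 × 1.0000 × 0.01424288 = 0.014243
Relative intensity = 0.014243 / 0.434830 × 100 = 3.28

3.28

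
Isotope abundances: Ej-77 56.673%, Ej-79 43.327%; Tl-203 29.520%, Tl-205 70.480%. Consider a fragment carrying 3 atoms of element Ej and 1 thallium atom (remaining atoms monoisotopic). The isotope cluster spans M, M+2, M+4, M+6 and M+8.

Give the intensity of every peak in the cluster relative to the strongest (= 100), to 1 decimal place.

13.8 : 64.8 : 100.0 : 64.1 : 14.8

Element Ej pattern (n=3): 0.18202398 : 0.41747674 : 0.31916459 : 0.0813347
Thallium pattern (n=1): 0.2952 : 0.7048
Convolve the two distributions (both contribute in 2-u steps):
  M: 0.18202398×0.2952 = 0.053733
  M+2: 0.18202398×0.7048 + 0.41747674×0.2952 = 0.251530
  M+4: 0.41747674×0.7048 + 0.31916459×0.2952 = 0.388455
  M+6: 0.31916459×0.7048 + 0.0813347×0.2952 = 0.248957
  M+8: 0.0813347×0.7048 = 0.057325
Scale to base peak (0.388455) = 100: 13.8 : 64.8 : 100.0 : 64.1 : 14.8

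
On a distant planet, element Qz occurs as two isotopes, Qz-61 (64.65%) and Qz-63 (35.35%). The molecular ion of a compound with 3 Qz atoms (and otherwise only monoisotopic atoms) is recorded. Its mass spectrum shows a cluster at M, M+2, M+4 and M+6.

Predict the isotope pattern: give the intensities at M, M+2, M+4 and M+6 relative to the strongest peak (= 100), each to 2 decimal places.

The 3 Qz atoms are independent, so intensities follow the terms of (0.6465 + 0.3535)^3.
P(M) = 0.6465^3 = 0.270213
P(M+2) = 3 × 0.6465^2 × 0.3535^1 = 0.443249
P(M+4) = 3 × 0.6465^1 × 0.3535^2 = 0.242364
P(M+6) = 0.3535^3 = 0.044174
The M+2 peak is largest (0.443249); scaling to 100 gives 60.96 : 100.00 : 54.68 : 9.97.

60.96 : 100.00 : 54.68 : 9.97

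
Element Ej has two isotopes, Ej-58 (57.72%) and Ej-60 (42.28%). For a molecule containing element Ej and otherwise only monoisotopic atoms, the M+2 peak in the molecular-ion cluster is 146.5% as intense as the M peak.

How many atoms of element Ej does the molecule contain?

For n independent Ej atoms, I(M+2)/I(M) = n · (abundance Ej-60) / (abundance Ej-58) = n · 0.4228/0.5772.
n = 1.465 × 0.5772/0.4228 = 2.00 ≈ 2

2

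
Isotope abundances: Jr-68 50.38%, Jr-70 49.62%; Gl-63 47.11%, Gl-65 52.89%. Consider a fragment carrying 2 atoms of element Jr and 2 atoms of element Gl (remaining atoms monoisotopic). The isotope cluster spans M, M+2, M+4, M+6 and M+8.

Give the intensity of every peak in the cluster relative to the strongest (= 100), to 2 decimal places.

15.03 : 63.35 : 100.00 : 70.05 : 18.38

Element Jr pattern (n=2): 0.25381444 : 0.49997112 : 0.24621444
Element Gl pattern (n=2): 0.22193521 : 0.49832958 : 0.27973521
Convolve the two distributions (both contribute in 2-u steps):
  M: 0.25381444×0.22193521 = 0.056330
  M+2: 0.25381444×0.49832958 + 0.49997112×0.22193521 = 0.237444
  M+4: 0.25381444×0.27973521 + 0.49997112×0.49832958 + 0.24621444×0.22193521 = 0.374795
  M+6: 0.49997112×0.27973521 + 0.24621444×0.49832958 = 0.262555
  M+8: 0.24621444×0.27973521 = 0.068875
Scale to base peak (0.374795) = 100: 15.03 : 63.35 : 100.00 : 70.05 : 18.38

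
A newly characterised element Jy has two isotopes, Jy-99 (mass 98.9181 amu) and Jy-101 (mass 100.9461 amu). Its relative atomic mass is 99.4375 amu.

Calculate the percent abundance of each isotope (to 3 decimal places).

Jy-99: 74.389%, Jy-101: 25.611%

Writing the weighted mean with unknown fraction x of Jy-99:
98.9181·x + 100.9461·(1 − x) = 99.4375
(98.9181 − 100.9461)·x = 99.4375 − 100.9461
x = -1.5086 / -2.0280 = 0.74389 → 74.389% Jy-99, 25.611% Jy-101.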